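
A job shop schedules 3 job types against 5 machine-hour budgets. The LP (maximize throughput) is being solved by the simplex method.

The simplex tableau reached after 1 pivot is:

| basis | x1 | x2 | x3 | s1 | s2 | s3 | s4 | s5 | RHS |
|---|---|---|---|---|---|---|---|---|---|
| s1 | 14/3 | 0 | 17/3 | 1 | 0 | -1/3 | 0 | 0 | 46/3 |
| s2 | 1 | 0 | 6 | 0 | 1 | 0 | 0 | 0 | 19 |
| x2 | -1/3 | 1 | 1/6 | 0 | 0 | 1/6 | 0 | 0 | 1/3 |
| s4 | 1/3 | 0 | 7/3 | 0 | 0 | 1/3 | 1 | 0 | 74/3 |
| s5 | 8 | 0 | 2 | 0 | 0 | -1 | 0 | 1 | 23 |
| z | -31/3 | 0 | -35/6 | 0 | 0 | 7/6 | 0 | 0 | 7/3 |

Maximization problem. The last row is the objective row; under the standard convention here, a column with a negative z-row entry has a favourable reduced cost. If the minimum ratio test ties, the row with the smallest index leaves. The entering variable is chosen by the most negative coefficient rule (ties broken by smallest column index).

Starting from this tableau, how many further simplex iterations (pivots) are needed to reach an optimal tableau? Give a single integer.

2

pivot: x1 in, s5 out → z = 769/24
pivot: x3 in, s1 out → z = 1805/54
No improving column remains; optimal.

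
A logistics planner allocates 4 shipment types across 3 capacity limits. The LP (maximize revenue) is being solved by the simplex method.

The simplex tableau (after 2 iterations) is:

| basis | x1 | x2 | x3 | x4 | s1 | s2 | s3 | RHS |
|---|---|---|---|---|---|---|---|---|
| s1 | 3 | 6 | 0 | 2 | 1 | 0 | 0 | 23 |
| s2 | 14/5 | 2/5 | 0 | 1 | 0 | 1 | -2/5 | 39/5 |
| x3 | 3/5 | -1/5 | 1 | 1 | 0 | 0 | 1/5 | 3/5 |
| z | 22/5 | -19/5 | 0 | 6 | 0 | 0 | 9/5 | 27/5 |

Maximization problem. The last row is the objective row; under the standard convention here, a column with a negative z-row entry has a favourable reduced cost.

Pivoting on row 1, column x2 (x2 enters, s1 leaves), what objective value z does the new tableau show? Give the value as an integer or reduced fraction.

Minimum ratio for x2: 23/6 = 23/6.
z changes by −(z-row coeff of x2)·ratio = −(-19/5)·(23/6) = 437/30.
New z = 27/5 + (437/30) = 599/30.

599/30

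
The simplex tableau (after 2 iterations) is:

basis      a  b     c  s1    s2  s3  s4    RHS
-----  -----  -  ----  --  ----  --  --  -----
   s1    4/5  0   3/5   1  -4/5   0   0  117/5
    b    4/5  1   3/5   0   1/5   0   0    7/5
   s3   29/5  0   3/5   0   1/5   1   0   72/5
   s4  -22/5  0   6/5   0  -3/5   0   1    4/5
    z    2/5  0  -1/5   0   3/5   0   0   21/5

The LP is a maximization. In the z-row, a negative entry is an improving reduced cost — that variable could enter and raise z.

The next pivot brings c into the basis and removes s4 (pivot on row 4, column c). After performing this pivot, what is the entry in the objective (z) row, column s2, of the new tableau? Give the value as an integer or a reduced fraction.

1/2

Pivot element is row 4, column c: 6/5.
Normalize row 4: new (row 4, s2) = (-3/5)/(6/5) = -1/2.
z-row ← z-row − (-1/5)·(new row 4): 3/5 − (-1/5)·(-1/2) = 1/2.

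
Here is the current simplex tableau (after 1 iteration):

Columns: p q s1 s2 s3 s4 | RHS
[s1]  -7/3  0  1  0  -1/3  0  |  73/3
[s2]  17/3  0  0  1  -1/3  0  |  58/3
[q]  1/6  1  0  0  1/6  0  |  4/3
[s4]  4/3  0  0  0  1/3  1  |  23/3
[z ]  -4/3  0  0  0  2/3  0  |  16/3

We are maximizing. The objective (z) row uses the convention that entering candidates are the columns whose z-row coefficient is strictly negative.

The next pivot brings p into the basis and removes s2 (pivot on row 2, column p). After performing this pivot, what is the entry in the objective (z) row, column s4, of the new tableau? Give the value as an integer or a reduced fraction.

Pivot element is row 2, column p: 17/3.
Normalize row 2: new (row 2, s4) = 0/(17/3) = 0.
z-row ← z-row − (-4/3)·(new row 2): 0 − (-4/3)·0 = 0.

0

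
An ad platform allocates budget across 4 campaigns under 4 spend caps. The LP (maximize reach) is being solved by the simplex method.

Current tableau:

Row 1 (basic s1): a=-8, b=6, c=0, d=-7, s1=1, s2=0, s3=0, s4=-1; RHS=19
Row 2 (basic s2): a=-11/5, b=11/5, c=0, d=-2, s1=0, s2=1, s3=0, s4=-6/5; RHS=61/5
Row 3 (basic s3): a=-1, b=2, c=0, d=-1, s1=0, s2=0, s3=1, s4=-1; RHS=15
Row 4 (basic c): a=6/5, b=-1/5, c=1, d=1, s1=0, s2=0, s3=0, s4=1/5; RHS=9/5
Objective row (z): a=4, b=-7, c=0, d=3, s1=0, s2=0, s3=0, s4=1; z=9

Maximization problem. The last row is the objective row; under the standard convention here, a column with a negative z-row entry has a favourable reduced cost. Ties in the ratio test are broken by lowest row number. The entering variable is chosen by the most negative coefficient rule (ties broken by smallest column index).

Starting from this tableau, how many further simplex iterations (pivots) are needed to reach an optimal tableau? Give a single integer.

pivot: b in, s1 out → z = 187/6
pivot: a in, c out → z = 631/14
pivot: d in, a out → z = 1094/23
No improving column remains; optimal.

3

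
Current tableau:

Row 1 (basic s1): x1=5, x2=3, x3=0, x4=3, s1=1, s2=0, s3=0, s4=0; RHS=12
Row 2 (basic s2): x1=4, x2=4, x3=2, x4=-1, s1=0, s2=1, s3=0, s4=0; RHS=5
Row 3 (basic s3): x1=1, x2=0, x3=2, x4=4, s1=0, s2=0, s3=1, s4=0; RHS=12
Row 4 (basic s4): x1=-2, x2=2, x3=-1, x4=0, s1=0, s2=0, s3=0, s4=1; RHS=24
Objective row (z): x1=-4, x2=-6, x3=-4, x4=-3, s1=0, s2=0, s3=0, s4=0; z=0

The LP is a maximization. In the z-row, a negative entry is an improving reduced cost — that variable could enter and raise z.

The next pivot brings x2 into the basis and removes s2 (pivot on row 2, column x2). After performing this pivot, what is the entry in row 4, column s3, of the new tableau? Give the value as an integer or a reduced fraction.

Pivot element is row 2, column x2: 4.
Normalize row 2: new (row 2, s3) = 0/4 = 0.
row 4 ← row 4 − 2·(new row 2): 0 − 2·0 = 0.

0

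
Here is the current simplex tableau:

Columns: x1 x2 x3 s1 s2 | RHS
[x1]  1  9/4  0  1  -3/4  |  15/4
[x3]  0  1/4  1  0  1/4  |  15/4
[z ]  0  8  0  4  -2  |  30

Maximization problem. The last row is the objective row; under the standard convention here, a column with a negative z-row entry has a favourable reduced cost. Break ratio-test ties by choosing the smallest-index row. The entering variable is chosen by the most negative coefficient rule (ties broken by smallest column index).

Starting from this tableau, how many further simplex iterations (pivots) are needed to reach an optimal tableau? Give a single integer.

1

pivot: s2 in, x3 out → z = 60
No improving column remains; optimal.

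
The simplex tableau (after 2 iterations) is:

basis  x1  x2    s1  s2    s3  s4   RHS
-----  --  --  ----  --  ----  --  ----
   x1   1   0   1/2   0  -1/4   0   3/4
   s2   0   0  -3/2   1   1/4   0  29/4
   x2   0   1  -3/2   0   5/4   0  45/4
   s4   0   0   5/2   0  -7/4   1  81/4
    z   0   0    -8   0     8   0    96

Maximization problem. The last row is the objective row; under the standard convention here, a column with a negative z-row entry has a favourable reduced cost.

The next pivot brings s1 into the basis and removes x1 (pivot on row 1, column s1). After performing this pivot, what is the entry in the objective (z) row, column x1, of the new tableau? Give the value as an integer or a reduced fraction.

16

Pivot element is row 1, column s1: 1/2.
Normalize row 1: new (row 1, x1) = 1/(1/2) = 2.
z-row ← z-row − (-8)·(new row 1): 0 − (-8)·2 = 16.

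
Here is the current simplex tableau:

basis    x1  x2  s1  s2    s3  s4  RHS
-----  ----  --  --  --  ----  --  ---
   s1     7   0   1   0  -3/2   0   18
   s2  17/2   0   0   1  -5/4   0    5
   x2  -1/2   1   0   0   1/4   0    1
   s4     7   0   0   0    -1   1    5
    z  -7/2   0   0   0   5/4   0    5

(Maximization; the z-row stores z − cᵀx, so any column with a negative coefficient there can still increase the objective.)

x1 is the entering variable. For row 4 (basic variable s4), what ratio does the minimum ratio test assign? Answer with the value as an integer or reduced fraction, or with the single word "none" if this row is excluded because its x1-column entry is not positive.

Ratio = RHS / (x1 entry) = 5 / 7 = 5/7.

5/7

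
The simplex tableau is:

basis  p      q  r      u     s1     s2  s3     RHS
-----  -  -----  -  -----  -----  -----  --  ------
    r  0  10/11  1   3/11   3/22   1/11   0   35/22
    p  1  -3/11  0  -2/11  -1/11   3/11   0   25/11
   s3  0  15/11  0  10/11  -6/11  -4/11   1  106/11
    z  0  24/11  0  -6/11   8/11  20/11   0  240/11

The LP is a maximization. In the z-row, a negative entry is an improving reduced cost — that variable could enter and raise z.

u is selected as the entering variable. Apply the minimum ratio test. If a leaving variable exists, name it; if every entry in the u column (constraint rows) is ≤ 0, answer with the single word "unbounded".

r

Ratios: row 1 (r): (35/22)/(3/11) = 35/6; row 2 (p): entry -2/11 ≤ 0, skip; row 3 (s3): (106/11)/(10/11) = 53/5.
Minimum ratio is in the r row, so r leaves.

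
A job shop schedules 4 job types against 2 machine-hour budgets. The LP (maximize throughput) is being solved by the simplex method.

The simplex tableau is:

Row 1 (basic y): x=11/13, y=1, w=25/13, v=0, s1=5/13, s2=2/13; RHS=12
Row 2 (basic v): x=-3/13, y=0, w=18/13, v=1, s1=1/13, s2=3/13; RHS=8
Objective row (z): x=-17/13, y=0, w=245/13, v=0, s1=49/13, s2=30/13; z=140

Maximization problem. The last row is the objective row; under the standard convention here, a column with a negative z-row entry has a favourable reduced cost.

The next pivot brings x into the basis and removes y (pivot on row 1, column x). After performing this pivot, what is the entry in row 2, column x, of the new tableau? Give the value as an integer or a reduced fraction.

0

Pivot element is row 1, column x: 11/13.
Normalize row 1: new (row 1, x) = (11/13)/(11/13) = 1.
row 2 ← row 2 − (-3/13)·(new row 1): -3/13 − (-3/13)·1 = 0.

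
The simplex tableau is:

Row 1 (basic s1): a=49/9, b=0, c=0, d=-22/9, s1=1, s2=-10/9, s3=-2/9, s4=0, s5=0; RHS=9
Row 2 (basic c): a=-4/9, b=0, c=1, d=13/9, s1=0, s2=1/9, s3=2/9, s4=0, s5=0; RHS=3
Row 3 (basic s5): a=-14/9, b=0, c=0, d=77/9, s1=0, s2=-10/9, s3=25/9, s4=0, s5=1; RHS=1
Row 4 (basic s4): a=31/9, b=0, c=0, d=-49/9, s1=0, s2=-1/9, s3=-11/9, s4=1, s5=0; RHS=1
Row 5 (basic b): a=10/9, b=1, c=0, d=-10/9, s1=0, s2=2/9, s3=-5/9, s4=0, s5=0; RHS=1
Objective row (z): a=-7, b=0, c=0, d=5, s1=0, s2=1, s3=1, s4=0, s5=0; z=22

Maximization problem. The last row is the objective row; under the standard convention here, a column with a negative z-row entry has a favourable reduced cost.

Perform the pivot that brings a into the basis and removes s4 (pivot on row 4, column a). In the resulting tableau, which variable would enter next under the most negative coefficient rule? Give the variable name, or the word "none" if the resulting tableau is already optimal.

Pivot element 31/9. New z-row = old z-row − (-7)·(row 4/(31/9)).
Updated z-row coefficients: a: 0, b: 0, c: 0, d: -188/31, s1: 0, s2: 24/31, s3: -46/31, s4: 63/31, s5: 0.
The most negative is -188/31 in column d, so d would enter next.

d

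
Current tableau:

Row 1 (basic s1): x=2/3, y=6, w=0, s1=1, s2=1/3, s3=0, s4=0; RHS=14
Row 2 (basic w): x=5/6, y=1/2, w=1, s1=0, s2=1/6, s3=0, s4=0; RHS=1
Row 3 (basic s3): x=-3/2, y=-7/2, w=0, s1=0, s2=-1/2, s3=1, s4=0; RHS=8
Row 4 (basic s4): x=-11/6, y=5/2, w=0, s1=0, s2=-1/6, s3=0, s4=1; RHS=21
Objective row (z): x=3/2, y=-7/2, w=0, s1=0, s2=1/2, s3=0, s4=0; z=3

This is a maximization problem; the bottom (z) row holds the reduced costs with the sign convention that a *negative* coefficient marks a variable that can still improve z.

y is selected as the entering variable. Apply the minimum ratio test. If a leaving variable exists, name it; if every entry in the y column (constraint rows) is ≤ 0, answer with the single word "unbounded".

Ratios: row 1 (s1): 14/6 = 7/3; row 2 (w): 1/(1/2) = 2; row 3 (s3): entry -7/2 ≤ 0, skip; row 4 (s4): 21/(5/2) = 42/5.
Minimum ratio is in the w row, so w leaves.

w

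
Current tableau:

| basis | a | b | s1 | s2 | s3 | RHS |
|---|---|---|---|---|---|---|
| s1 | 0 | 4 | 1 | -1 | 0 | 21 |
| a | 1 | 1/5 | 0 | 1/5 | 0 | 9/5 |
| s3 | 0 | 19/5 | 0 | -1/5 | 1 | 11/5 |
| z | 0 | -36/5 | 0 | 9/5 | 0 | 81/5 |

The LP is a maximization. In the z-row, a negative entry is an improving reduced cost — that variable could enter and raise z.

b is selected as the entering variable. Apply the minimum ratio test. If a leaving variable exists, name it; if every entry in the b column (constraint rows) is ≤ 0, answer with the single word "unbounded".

s3

Ratios: row 1 (s1): 21/4 = 21/4; row 2 (a): (9/5)/(1/5) = 9; row 3 (s3): (11/5)/(19/5) = 11/19.
Minimum ratio is in the s3 row, so s3 leaves.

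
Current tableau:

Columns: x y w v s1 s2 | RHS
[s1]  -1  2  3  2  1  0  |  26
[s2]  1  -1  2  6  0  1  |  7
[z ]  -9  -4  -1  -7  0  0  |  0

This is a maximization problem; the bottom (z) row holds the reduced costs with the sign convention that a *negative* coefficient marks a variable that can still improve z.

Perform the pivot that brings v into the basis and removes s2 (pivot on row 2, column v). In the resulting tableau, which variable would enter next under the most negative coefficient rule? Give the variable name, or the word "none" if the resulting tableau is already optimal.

Pivot element 6. New z-row = old z-row − (-7)·(row 2/6).
Updated z-row coefficients: x: -47/6, y: -31/6, w: 4/3, v: 0, s1: 0, s2: 7/6.
The most negative is -47/6 in column x, so x would enter next.

x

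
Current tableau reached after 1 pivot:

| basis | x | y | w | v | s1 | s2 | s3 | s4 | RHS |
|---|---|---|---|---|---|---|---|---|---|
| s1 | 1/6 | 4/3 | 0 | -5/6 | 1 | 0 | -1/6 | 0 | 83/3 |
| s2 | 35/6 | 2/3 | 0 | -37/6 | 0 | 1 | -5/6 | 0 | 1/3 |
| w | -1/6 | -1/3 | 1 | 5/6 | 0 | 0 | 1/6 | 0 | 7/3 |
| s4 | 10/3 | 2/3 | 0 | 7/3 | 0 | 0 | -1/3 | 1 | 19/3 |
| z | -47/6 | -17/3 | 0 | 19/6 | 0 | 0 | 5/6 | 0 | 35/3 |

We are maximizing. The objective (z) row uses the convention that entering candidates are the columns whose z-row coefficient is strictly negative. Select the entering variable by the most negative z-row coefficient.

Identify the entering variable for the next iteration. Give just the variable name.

x

Objective-row coefficients: x: -47/6, y: -17/3, w: 0, v: 19/6, s1: 0, s2: 0, s3: 5/6, s4: 0.
The most negative is -47/6 in column x, so x enters.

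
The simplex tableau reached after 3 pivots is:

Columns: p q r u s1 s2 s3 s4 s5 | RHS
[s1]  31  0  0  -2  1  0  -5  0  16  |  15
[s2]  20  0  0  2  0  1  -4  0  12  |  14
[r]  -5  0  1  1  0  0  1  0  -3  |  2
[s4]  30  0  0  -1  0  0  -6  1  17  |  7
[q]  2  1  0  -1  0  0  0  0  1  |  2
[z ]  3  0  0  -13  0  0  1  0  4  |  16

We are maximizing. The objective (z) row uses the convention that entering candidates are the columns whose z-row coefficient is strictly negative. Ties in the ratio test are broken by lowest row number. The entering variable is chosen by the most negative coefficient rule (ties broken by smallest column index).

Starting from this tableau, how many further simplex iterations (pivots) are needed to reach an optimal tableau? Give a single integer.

pivot: u in, r out → z = 42
pivot: p in, s2 out → z = 188/3
No improving column remains; optimal.

2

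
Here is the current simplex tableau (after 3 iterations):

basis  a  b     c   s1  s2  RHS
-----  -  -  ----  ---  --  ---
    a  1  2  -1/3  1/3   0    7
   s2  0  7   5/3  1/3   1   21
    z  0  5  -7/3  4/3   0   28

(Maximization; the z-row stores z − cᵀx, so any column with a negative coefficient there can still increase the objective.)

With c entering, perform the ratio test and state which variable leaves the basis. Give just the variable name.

Ratios: row 1 (a): entry -1/3 ≤ 0, skip; row 2 (s2): 21/(5/3) = 63/5.
Minimum ratio 63/5 is in the s2 row, so s2 leaves.

s2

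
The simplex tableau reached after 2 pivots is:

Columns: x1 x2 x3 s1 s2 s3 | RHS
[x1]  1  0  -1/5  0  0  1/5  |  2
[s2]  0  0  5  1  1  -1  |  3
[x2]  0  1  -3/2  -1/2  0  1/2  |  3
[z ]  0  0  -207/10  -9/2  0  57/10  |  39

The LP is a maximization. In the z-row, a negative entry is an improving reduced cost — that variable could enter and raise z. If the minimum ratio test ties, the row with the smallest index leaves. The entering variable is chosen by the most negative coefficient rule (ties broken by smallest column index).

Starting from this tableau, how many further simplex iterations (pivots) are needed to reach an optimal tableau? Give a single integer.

2

pivot: x3 in, s2 out → z = 2571/50
pivot: s1 in, x3 out → z = 105/2
No improving column remains; optimal.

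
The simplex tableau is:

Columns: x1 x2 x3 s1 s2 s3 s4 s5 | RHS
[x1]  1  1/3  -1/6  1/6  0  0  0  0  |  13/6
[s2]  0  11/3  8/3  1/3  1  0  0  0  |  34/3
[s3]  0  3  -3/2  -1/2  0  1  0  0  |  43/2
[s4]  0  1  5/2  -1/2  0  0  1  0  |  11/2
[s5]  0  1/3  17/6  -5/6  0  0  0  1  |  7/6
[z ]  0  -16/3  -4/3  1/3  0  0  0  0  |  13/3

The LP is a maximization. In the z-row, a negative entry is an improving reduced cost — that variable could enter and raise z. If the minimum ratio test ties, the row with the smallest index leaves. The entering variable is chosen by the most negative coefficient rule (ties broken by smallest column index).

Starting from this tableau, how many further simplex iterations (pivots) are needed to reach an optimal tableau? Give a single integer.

pivot: x2 in, s2 out → z = 229/11
No improving column remains; optimal.

1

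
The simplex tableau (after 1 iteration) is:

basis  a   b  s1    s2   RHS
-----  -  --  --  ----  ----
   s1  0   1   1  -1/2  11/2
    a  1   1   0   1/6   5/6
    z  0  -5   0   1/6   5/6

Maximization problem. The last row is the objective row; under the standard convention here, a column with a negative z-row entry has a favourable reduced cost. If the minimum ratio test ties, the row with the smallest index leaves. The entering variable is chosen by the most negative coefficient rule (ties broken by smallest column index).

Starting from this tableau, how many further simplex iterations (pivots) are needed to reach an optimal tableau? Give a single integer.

pivot: b in, a out → z = 5
No improving column remains; optimal.

1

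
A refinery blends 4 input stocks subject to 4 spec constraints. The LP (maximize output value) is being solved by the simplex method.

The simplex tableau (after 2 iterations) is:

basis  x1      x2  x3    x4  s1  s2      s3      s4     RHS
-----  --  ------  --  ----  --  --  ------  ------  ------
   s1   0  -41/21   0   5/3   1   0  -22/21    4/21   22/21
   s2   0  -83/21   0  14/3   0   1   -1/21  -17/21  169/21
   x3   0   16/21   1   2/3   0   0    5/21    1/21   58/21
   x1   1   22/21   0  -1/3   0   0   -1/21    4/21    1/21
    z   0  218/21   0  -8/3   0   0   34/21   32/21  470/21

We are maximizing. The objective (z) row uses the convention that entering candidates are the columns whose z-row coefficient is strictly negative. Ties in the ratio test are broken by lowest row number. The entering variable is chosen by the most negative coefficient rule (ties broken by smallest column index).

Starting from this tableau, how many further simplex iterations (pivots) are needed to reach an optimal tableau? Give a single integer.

2

pivot: x4 in, s1 out → z = 842/35
pivot: s3 in, s2 out → z = 2440/101
No improving column remains; optimal.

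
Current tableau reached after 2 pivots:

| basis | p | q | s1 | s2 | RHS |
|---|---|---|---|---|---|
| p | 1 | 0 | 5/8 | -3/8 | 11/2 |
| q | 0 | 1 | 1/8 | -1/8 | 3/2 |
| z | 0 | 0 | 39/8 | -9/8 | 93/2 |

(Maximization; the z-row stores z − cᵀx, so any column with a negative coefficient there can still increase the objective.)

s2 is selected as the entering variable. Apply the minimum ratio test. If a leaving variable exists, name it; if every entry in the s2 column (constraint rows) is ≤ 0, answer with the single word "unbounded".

s2-column entries: row 1: -3/8, row 2: -1/8. All ≤ 0, so s2 can increase without bound; the LP is unbounded in this direction.

unbounded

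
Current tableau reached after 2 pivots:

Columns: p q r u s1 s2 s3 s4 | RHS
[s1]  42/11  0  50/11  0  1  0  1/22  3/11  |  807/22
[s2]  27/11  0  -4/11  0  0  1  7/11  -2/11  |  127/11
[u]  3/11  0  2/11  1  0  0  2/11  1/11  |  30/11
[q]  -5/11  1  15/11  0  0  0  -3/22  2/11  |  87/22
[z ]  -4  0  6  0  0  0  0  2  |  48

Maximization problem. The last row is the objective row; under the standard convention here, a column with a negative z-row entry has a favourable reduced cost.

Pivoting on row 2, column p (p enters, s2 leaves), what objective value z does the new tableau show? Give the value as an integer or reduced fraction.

1804/27

Minimum ratio for p: (127/11)/(27/11) = 127/27.
z changes by −(z-row coeff of p)·ratio = −(-4)·(127/27) = 508/27.
New z = 48 + (508/27) = 1804/27.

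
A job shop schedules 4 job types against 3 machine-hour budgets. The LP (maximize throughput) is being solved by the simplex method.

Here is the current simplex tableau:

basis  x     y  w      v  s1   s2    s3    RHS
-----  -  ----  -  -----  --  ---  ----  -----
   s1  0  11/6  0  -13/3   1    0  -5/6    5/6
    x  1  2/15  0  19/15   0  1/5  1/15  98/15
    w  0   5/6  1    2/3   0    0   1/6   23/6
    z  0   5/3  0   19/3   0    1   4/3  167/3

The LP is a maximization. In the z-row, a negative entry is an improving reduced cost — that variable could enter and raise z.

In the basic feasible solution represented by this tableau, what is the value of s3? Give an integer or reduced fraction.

0

s3 is nonbasic (not in the basis column), so its value in the current BFS is 0.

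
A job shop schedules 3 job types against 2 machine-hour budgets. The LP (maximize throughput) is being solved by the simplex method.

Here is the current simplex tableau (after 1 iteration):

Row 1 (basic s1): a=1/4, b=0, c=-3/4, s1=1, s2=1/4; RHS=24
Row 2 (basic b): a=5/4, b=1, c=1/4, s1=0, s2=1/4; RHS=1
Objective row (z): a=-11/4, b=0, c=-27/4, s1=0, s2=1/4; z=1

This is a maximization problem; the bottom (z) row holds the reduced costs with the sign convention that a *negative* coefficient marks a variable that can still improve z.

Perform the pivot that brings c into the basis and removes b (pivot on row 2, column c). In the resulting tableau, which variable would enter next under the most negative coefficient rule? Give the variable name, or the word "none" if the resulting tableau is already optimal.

Pivot element 1/4. New z-row = old z-row − (-27/4)·(row 2/(1/4)).
Updated z-row coefficients: a: 31, b: 27, c: 0, s1: 0, s2: 7.
No coefficient is strictly negative; the tableau after this pivot is optimal.

none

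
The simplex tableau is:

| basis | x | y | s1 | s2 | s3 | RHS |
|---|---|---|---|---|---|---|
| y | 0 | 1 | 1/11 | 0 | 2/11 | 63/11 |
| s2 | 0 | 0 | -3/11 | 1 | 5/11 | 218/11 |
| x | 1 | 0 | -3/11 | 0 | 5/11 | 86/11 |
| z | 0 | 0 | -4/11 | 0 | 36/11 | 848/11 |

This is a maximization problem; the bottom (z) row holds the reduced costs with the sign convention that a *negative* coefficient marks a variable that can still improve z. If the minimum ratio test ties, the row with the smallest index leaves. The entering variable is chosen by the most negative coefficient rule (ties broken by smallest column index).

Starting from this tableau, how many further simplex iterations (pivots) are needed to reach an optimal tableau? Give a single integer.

pivot: s1 in, y out → z = 100
No improving column remains; optimal.

1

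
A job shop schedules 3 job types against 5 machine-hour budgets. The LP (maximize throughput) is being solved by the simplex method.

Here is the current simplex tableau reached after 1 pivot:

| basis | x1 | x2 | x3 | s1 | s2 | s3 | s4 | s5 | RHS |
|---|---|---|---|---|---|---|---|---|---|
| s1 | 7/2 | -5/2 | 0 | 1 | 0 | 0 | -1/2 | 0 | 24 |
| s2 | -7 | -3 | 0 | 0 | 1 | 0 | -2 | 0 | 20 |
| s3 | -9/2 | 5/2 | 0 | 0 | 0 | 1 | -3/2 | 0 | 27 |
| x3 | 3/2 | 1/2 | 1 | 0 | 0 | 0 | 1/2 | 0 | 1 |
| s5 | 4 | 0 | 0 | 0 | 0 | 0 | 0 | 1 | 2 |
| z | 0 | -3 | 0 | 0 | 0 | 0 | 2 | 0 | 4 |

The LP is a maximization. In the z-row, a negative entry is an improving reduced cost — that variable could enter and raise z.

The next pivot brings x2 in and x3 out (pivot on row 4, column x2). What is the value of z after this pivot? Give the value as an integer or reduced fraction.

10

Minimum ratio for x2: 1/(1/2) = 2.
z changes by −(z-row coeff of x2)·ratio = −(-3)·2 = 6.
New z = 4 + 6 = 10.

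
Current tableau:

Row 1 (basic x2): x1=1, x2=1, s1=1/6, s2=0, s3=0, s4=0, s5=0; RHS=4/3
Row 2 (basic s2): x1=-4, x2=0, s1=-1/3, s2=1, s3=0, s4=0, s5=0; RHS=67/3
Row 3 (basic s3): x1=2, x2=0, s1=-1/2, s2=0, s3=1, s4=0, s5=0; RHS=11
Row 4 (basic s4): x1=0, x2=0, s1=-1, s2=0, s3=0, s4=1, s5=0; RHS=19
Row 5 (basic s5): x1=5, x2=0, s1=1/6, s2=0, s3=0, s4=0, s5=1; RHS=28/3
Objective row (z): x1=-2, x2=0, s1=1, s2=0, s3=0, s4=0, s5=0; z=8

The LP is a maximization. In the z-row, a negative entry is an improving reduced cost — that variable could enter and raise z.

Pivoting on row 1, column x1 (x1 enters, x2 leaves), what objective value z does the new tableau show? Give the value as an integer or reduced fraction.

Minimum ratio for x1: (4/3)/1 = 4/3.
z changes by −(z-row coeff of x1)·ratio = −(-2)·(4/3) = 8/3.
New z = 8 + (8/3) = 32/3.

32/3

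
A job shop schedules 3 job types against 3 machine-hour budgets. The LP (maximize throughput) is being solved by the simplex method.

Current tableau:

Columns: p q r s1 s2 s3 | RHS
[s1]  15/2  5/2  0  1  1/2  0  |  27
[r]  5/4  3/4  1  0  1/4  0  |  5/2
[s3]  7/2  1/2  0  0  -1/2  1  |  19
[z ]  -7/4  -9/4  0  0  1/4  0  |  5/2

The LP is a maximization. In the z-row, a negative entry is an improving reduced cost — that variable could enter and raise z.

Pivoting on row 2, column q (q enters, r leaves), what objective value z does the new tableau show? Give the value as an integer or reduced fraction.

Minimum ratio for q: (5/2)/(3/4) = 10/3.
z changes by −(z-row coeff of q)·ratio = −(-9/4)·(10/3) = 15/2.
New z = 5/2 + (15/2) = 10.

10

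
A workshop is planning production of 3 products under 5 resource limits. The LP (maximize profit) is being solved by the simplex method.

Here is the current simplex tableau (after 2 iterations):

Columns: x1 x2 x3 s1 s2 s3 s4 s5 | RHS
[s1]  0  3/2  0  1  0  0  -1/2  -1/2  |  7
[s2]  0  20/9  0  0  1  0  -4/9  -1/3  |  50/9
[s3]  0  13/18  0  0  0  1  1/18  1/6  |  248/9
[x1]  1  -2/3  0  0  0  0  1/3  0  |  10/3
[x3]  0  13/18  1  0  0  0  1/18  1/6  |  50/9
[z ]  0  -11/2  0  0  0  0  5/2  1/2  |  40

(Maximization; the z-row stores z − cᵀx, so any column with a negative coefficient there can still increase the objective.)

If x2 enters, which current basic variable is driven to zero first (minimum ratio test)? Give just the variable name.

Ratios: row 1 (s1): 7/(3/2) = 14/3; row 2 (s2): (50/9)/(20/9) = 5/2; row 3 (s3): (248/9)/(13/18) = 496/13; row 4 (x1): entry -2/3 ≤ 0, skip; row 5 (x3): (50/9)/(13/18) = 100/13.
Minimum ratio 5/2 is in the s2 row, so s2 leaves.

s2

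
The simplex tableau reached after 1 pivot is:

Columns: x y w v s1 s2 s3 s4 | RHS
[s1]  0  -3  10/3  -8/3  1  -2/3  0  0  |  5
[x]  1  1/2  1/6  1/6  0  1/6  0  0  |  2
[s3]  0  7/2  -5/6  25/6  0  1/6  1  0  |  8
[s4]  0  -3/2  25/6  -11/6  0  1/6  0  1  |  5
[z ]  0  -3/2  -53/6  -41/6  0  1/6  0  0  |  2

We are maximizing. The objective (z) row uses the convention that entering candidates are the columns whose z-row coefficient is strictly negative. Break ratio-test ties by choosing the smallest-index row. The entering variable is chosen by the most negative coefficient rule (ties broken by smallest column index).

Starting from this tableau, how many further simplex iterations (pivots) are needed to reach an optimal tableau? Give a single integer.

2

pivot: w in, s4 out → z = 63/5
pivot: v in, s3 out → z = 3609/95
No improving column remains; optimal.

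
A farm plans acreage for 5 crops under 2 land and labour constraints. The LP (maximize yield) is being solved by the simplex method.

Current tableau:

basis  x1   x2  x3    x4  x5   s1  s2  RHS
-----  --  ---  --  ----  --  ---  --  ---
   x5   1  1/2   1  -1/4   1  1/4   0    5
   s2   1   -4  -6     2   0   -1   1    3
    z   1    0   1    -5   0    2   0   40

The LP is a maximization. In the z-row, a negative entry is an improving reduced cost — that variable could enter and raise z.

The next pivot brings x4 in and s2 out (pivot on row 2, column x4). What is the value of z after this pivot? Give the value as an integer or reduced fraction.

Minimum ratio for x4: 3/2 = 3/2.
z changes by −(z-row coeff of x4)·ratio = −(-5)·(3/2) = 15/2.
New z = 40 + (15/2) = 95/2.

95/2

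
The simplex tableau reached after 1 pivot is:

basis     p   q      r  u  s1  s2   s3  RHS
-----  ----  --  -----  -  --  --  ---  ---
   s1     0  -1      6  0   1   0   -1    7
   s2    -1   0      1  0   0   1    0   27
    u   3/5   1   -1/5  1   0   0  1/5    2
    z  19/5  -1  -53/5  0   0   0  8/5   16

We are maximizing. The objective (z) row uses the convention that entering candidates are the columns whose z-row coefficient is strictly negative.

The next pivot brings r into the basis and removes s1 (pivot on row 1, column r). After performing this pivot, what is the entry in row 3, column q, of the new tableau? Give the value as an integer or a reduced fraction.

29/30

Pivot element is row 1, column r: 6.
Normalize row 1: new (row 1, q) = (-1)/6 = -1/6.
row 3 ← row 3 − (-1/5)·(new row 1): 1 − (-1/5)·(-1/6) = 29/30.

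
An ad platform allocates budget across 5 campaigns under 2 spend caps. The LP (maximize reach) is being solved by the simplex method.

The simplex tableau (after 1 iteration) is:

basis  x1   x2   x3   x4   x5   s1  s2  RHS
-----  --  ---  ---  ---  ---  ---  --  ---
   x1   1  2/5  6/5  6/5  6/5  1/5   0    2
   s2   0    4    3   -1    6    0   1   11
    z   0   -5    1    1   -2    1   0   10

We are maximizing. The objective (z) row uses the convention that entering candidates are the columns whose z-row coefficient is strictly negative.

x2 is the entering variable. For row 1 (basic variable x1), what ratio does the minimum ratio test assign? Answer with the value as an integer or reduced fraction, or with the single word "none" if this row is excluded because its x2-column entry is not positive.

Ratio = RHS / (x2 entry) = 2 / (2/5) = 5.

5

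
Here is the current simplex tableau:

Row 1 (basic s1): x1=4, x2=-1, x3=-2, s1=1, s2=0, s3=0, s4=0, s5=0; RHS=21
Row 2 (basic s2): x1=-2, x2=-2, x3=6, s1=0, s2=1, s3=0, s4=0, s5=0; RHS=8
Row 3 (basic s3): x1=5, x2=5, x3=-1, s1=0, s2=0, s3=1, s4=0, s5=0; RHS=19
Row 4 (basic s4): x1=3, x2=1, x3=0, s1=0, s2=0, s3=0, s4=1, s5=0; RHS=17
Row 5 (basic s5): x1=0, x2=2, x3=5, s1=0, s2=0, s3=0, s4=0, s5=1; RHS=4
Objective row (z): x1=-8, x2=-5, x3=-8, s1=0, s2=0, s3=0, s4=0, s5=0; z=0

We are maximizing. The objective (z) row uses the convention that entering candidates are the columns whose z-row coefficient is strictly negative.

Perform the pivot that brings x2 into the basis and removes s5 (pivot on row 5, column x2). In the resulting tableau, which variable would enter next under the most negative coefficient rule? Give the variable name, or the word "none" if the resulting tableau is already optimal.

Pivot element 2. New z-row = old z-row − (-5)·(row 5/2).
Updated z-row coefficients: x1: -8, x2: 0, x3: 9/2, s1: 0, s2: 0, s3: 0, s4: 0, s5: 5/2.
The most negative is -8 in column x1, so x1 would enter next.

x1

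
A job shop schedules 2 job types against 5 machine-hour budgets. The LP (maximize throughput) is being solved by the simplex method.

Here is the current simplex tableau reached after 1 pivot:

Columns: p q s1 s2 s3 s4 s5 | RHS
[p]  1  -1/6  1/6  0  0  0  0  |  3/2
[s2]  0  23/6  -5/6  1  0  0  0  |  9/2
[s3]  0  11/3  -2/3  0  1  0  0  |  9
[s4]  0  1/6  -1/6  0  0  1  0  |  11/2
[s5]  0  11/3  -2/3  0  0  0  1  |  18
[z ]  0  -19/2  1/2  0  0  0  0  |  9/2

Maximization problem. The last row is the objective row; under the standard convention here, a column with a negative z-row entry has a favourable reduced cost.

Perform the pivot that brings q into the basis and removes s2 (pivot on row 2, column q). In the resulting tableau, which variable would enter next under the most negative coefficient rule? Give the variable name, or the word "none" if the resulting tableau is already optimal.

Pivot element 23/6. New z-row = old z-row − (-19/2)·(row 2/(23/6)).
Updated z-row coefficients: p: 0, q: 0, s1: -36/23, s2: 57/23, s3: 0, s4: 0, s5: 0.
The most negative is -36/23 in column s1, so s1 would enter next.

s1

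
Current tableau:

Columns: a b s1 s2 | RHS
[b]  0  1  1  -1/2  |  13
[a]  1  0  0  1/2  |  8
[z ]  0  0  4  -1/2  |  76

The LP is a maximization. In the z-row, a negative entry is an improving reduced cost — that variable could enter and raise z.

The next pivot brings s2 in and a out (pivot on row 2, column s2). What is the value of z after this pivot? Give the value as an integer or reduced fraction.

84

Minimum ratio for s2: 8/(1/2) = 16.
z changes by −(z-row coeff of s2)·ratio = −(-1/2)·16 = 8.
New z = 76 + 8 = 84.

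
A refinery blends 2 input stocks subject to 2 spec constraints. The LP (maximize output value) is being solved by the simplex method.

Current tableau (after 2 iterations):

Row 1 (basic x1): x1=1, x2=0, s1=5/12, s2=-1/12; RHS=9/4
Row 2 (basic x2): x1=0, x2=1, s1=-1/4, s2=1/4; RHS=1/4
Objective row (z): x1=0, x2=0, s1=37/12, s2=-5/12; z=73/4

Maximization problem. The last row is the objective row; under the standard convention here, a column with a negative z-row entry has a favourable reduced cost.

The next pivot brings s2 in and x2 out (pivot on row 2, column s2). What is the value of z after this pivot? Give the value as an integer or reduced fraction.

56/3

Minimum ratio for s2: (1/4)/(1/4) = 1.
z changes by −(z-row coeff of s2)·ratio = −(-5/12)·1 = 5/12.
New z = 73/4 + (5/12) = 56/3.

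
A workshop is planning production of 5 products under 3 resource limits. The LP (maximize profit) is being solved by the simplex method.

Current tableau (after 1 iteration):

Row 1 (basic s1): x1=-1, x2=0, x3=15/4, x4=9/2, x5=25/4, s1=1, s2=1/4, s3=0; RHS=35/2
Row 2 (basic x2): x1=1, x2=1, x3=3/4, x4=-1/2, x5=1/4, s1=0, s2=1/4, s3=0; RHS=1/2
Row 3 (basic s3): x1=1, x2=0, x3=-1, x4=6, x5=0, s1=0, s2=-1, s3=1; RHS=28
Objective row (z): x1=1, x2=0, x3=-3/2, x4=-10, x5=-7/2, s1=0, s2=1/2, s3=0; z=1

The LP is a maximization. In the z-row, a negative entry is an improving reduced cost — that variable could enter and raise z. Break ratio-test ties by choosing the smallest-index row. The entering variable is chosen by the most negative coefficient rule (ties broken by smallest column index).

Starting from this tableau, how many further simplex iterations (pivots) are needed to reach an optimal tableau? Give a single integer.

2

pivot: x4 in, s1 out → z = 359/9
pivot: x1 in, s3 out → z = 127/3
No improving column remains; optimal.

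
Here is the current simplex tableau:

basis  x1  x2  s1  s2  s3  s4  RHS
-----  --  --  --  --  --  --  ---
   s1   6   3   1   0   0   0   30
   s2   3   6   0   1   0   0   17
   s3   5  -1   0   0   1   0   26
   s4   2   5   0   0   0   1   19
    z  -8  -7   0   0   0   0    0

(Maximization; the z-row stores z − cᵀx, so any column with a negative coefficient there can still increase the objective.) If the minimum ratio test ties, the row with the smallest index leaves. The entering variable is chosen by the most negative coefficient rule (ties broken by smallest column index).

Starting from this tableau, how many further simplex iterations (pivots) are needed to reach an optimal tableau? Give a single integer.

pivot: x1 in, s1 out → z = 40
pivot: x2 in, s2 out → z = 124/3
No improving column remains; optimal.

2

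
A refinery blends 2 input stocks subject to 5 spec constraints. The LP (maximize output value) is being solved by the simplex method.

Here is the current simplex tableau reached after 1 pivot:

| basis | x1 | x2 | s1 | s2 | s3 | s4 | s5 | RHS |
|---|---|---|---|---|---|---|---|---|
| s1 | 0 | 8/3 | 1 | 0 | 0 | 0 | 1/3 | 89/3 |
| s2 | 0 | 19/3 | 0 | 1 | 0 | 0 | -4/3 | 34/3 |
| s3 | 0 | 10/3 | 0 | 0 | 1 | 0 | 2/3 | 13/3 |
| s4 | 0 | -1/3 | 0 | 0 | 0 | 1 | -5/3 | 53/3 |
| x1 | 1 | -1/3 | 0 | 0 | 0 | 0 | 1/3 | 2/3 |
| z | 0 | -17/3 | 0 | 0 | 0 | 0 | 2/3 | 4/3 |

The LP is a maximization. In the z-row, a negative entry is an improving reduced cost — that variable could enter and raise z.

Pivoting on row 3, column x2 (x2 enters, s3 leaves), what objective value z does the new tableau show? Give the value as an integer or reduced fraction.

87/10

Minimum ratio for x2: (13/3)/(10/3) = 13/10.
z changes by −(z-row coeff of x2)·ratio = −(-17/3)·(13/10) = 221/30.
New z = 4/3 + (221/30) = 87/10.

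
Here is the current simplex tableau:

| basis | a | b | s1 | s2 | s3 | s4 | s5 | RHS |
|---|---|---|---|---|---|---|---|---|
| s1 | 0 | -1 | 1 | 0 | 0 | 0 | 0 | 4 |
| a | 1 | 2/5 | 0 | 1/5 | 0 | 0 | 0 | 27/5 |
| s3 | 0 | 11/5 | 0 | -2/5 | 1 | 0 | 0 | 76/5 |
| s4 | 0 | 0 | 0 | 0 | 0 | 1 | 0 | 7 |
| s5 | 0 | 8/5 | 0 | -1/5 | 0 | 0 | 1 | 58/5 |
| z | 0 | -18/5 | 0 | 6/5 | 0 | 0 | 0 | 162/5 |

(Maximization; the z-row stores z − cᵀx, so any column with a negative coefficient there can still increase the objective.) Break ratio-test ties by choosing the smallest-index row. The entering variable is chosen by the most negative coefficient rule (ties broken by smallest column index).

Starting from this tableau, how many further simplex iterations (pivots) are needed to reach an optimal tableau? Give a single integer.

1

pivot: b in, s3 out → z = 630/11
No improving column remains; optimal.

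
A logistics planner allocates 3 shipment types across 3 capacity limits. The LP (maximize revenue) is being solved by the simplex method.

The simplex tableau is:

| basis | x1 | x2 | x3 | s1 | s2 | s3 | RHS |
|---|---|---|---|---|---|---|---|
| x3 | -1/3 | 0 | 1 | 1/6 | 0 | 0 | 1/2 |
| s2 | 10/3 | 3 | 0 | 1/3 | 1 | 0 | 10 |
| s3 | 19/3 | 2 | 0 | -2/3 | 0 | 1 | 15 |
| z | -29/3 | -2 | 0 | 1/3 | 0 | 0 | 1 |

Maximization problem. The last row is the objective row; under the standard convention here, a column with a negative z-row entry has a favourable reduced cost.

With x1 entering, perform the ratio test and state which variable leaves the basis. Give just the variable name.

s3

Ratios: row 1 (x3): entry -1/3 ≤ 0, skip; row 2 (s2): 10/(10/3) = 3; row 3 (s3): 15/(19/3) = 45/19.
Minimum ratio 45/19 is in the s3 row, so s3 leaves.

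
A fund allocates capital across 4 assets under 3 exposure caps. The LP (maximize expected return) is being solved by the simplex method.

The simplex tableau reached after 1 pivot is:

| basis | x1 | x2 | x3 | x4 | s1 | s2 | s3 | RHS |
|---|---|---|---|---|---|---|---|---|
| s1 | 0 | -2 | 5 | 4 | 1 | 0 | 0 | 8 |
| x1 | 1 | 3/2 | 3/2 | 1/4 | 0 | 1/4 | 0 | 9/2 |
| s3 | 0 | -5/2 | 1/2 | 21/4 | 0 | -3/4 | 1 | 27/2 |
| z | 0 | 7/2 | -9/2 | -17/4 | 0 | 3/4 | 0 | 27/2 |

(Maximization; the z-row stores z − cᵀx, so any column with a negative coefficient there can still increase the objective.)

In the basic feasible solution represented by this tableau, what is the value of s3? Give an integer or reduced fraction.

s3 is basic (row 3); its value is the RHS of that row: 27/2.

27/2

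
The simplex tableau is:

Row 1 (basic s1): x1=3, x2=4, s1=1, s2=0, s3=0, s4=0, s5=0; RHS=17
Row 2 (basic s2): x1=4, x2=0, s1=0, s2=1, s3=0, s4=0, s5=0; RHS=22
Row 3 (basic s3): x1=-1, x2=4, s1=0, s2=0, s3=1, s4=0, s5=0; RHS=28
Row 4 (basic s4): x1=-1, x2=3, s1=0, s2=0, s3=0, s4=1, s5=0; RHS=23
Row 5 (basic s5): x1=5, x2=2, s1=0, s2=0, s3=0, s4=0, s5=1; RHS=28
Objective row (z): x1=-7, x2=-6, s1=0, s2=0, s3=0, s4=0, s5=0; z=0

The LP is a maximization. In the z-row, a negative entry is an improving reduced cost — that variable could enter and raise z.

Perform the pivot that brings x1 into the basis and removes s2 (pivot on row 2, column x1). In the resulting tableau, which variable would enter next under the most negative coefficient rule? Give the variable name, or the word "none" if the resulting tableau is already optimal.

x2

Pivot element 4. New z-row = old z-row − (-7)·(row 2/4).
Updated z-row coefficients: x1: 0, x2: -6, s1: 0, s2: 7/4, s3: 0, s4: 0, s5: 0.
The most negative is -6 in column x2, so x2 would enter next.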